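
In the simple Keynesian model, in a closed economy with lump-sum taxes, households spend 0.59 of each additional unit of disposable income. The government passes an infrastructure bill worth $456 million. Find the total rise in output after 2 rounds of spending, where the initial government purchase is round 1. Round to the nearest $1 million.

$725 million

Round 1 adds ΔG = $456 million; each later round is MPC = 0.59 times the previous.
After 2 rounds: 456 + 269.04 = ΔG·(1 − c^2)/(1 − c) = 456 × (1 − 0.3481)/0.41 ≈ $725 million.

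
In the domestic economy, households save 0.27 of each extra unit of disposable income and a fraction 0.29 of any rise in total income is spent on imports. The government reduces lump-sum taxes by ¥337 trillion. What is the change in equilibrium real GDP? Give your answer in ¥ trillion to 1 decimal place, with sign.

MPC = 1 − MPS = 1 − 0.27 = 0.73.
A lump-sum tax change of −¥337 trillion shifts disposable income by +¥337 trillion; first-round consumption changes by −c × ΔT = −0.73 × (−¥337 trillion) = +¥246.01 trillion.
Expenditure multiplier = 1/(1 − c + m) = 1/(1 − 0.73 + 0.29) = 1/0.56 ≈ 1.786.
The tax multiplier is −c × k ≈ −1.304, so ΔY = k × (−c·ΔT) = (+¥246.01 trillion) / 0.56 ≈ +¥439.3 trillion.

+¥439.3 trillion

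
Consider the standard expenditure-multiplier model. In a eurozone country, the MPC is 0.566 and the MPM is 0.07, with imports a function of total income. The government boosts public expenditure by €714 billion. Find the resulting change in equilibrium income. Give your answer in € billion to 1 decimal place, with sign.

Government-spending multiplier = 1/(1 − c + m) = 1/(1 − 0.566 + 0.07) = 1/0.504 ≈ 1.984.
ΔY = k × ΔG = (+€714 billion) / 0.504 ≈ +€1,416.7 billion.

+€1,416.7 billion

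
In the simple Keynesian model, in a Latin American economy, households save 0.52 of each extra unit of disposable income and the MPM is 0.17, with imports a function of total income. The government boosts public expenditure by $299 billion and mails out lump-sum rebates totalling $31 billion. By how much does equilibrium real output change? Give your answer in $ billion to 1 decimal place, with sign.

MPC = 1 − MPS = 1 − 0.52 = 0.48.
Expenditure multiplier = 1/(1 − c + m) = 1/(1 − 0.48 + 0.17) = 1/0.69 ≈ 1.449.
ΔG contributes k·ΔG = (+$299 billion) / 0.69 ≈ +$433.3 billion.
ΔT of −$31 billion changes first-round spending by −c·ΔT = +$14.88 billion, contributing k·(−c·ΔT) = (+$14.88 billion) / 0.69 ≈ +$21.6 billion.
Net ΔY = k(ΔG − c·ΔT) = (+$313.88 billion) / 0.69 ≈ +$454.9 billion.

+$454.9 billion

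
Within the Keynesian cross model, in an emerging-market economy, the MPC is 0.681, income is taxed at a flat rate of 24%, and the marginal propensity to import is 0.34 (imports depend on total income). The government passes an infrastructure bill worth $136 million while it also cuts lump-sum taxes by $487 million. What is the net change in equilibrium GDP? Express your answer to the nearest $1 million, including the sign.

+$569 million

Expenditure multiplier = 1/(1 − c(1−t) + m) = 1/(1 − 0.681×0.76 + 0.34) = 1/0.82244 ≈ 1.216.
ΔG contributes k·ΔG = (+$136 million) / 0.82244 ≈ +$165.4 million.
ΔT of −$487 million changes first-round spending by −c·ΔT = +$331.647 million, contributing k·(−c·ΔT) = (+$331.647 million) / 0.82244 ≈ +$403.2 million.
Net ΔY = k(ΔG − c·ΔT) = (+$467.647 million) / 0.82244 ≈ +$569 million.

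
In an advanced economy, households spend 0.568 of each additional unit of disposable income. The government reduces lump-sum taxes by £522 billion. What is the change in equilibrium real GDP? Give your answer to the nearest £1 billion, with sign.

+£686 billion

A lump-sum tax change of −£522 billion shifts disposable income by +£522 billion; first-round consumption changes by −c × ΔT = −0.568 × (−£522 billion) = +£296.496 billion.
Expenditure multiplier = 1/(1 − MPC) = 1/(1 − 0.568) = 1/0.432 ≈ 2.315.
The tax multiplier is −c × k ≈ −1.315, so ΔY = k × (−c·ΔT) = (+£296.496 billion) / 0.432 ≈ +£686 billion.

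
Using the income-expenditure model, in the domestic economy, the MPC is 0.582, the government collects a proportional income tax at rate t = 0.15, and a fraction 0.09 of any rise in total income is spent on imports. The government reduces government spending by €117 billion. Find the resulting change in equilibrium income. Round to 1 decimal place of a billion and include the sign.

Spending multiplier = 1/(1 − c(1−t) + m) = 1/(1 − 0.582×0.85 + 0.09) = 1/0.5953 ≈ 1.68.
ΔY = k × ΔG = (−€117 billion) / 0.5953 ≈ −€196.5 billion.

−€196.5 billion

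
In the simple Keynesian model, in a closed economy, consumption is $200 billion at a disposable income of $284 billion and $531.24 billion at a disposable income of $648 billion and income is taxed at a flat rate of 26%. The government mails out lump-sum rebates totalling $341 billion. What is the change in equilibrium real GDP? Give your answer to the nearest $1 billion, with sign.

MPC = ΔC/ΔYd = (531.24 − 200)/(648 − 284) = 331.24/364 = 0.91.
A lump-sum tax change of −$341 billion shifts disposable income by +$341 billion; first-round consumption changes by −c × ΔT = −0.91 × (−$341 billion) = +$310.31 billion.
Expenditure multiplier = 1/(1 − c(1−t)) = 1/(1 − 0.91×0.74) = 1/0.3266 ≈ 3.062.
The tax multiplier is −c × k ≈ −2.786, so ΔY = k × (−c·ΔT) = (+$310.31 billion) / 0.3266 ≈ +$950 billion.

+$950 billion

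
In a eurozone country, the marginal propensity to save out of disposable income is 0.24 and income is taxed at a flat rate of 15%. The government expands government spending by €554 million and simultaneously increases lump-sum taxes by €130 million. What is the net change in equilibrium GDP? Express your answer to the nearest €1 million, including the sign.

MPC = 1 − MPS = 1 − 0.24 = 0.76.
Expenditure multiplier = 1/(1 − c(1−t)) = 1/(1 − 0.76×0.85) = 1/0.354 ≈ 2.825.
ΔG contributes k·ΔG = (+€554 million) / 0.354 ≈ +€1,565 million.
ΔT of +€130 million changes first-round spending by −c·ΔT = −€98.8 million, contributing k·(−c·ΔT) = (−€98.8 million) / 0.354 ≈ −€279.1 million.
Net ΔY = k(ΔG − c·ΔT) = (+€455.2 million) / 0.354 ≈ +€1,286 million.

+€1,286 million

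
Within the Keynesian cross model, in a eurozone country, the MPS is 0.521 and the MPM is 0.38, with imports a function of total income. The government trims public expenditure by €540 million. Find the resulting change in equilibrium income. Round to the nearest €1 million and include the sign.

MPC = 1 − MPS = 1 − 0.521 = 0.479.
Expenditure multiplier = 1/(1 − c + m) = 1/(1 − 0.479 + 0.38) = 1/0.901 ≈ 1.11.
ΔY = k × ΔG = (−€540 million) / 0.901 ≈ −€599 million.

−€599 million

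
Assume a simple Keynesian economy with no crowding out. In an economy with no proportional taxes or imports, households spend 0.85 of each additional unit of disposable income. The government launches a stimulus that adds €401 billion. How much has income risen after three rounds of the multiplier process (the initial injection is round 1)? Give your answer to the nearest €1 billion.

€1,032 billion

Round 1 adds ΔG = €401 billion; each later round is MPC = 0.85 times the previous.
After 3 rounds: 401 + 340.85 + 289.7225 = ΔG·(1 − c^3)/(1 − c) = 401 × (1 − 0.614125)/0.15 ≈ €1,032 billion.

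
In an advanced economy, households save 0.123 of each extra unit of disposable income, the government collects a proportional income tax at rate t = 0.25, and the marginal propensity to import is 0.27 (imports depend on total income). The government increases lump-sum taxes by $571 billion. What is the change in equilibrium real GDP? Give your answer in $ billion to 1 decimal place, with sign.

−$817.9 billion

MPC = 1 − MPS = 1 − 0.123 = 0.877.
A lump-sum tax change of +$571 billion shifts disposable income by −$571 billion; first-round consumption changes by −c × ΔT = −0.877 × (+$571 billion) = −$500.767 billion.
Expenditure multiplier = 1/(1 − c(1−t) + m) = 1/(1 − 0.877×0.75 + 0.27) = 1/0.61225 ≈ 1.633.
The tax multiplier is −c × k ≈ −1.432, so ΔY = k × (−c·ΔT) = (−$500.767 billion) / 0.61225 ≈ −$817.9 billion.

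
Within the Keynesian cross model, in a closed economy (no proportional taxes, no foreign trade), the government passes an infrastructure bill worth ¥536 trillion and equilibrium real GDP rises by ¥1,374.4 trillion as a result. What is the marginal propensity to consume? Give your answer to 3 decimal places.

0.610

Implied spending multiplier k = ΔY/ΔG = 1,374.4/536 ≈ 2.5642.
Since k = 1/(1 − MPC), MPC = 1 − 1/k = 1 − ΔG/ΔY = 1 − 536/1,374.4 ≈ 0.610.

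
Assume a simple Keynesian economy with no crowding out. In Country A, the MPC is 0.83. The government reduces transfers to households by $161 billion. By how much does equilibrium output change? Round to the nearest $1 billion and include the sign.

−$786 billion

The transfer change shifts disposable income by −$161 billion, so first-round consumption changes by c·ΔTR = 0.83 × (−$161 billion) = −$133.63 billion.
Expenditure multiplier = 1/(1 − MPC) = 1/(1 − 0.83) = 1/0.17 ≈ 5.882.
The transfer multiplier is c × k ≈ 4.882, so ΔY = k × (c·ΔTR) = (−$133.63 billion) / 0.17 ≈ −$786 billion.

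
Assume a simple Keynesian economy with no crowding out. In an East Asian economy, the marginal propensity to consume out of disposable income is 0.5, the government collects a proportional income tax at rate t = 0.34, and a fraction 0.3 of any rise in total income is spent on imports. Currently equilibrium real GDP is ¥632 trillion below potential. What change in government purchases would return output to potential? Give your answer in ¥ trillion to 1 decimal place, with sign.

+¥613.0 trillion

Spending multiplier = 1/(1 − c(1−t) + m) = 1/(1 − 0.5×0.66 + 0.3) = 1/0.97 ≈ 1.031.
Need ΔY = +¥632 trillion, so ΔG = ΔY/k = (+¥632 trillion) × 0.97 ≈ +¥613 trillion.
The government should increase government purchases by ¥613 trillion.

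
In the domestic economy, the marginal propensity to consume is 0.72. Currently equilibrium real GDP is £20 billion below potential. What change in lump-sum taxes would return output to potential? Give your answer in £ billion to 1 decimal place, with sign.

−£7.8 billion

Spending multiplier = 1/(1 − MPC) = 1/(1 − 0.72) = 1/0.28 ≈ 3.571.
Tax multiplier = −c·k = −0.72/0.28 ≈ −2.571. Need ΔY = +£20 billion, so ΔT = ΔY/(−c·k) = −(+£20 billion) × 0.28 / 0.72 ≈ −£7.8 billion.
The government should cut lump-sum taxes by £7.8 billion.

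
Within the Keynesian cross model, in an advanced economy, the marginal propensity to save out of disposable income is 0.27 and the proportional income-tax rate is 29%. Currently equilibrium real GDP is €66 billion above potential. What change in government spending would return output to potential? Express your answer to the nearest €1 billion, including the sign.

MPC = 1 − MPS = 1 − 0.27 = 0.73.
Spending multiplier = 1/(1 − c(1−t)) = 1/(1 − 0.73×0.71) = 1/0.4817 ≈ 2.076.
Need ΔY = −€66 billion, so ΔG = ΔY/k = (−€66 billion) × 0.4817 ≈ −€32 billion.
The government should cut government spending by €32 billion.

−€32 billion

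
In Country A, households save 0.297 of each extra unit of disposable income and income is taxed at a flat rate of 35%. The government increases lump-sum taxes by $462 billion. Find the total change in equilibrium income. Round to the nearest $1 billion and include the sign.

−$598 billion

MPC = 1 − MPS = 1 − 0.297 = 0.703.
A lump-sum tax change of +$462 billion shifts disposable income by −$462 billion; first-round consumption changes by −c × ΔT = −0.703 × (+$462 billion) = −$324.786 billion.
Expenditure multiplier = 1/(1 − c(1−t)) = 1/(1 − 0.703×0.65) = 1/0.54305 ≈ 1.841.
The tax multiplier is −c × k ≈ −1.295, so ΔY = k × (−c·ΔT) = (−$324.786 billion) / 0.54305 ≈ −$598 billion.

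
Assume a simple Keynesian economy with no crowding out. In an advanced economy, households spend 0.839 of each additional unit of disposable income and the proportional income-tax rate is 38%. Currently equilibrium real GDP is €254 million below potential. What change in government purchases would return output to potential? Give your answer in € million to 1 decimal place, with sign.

+€121.9 million

Spending multiplier = 1/(1 − c(1−t)) = 1/(1 − 0.839×0.62) = 1/0.47982 ≈ 2.084.
Need ΔY = +€254 million, so ΔG = ΔY/k = (+€254 million) × 0.47982 ≈ +€121.9 million.
The government should increase government purchases by €121.9 million.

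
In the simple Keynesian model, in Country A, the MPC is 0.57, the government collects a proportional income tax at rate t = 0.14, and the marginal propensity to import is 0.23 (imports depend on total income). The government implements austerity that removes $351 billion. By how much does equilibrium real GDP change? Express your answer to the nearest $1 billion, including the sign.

Expenditure multiplier = 1/(1 − c(1−t) + m) = 1/(1 − 0.57×0.86 + 0.23) = 1/0.7398 ≈ 1.352.
ΔY = k × ΔG = (−$351 billion) / 0.7398 ≈ −$474 billion.

−$474 billion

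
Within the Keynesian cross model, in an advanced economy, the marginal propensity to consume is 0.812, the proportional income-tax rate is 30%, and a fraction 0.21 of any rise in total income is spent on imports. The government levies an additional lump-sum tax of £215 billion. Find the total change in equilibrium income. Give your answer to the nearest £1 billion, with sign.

A lump-sum tax change of +£215 billion shifts disposable income by −£215 billion; first-round consumption changes by −c × ΔT = −0.812 × (+£215 billion) = −£174.58 billion.
Expenditure multiplier = 1/(1 − c(1−t) + m) = 1/(1 − 0.812×0.7 + 0.21) = 1/0.6416 ≈ 1.559.
The tax multiplier is −c × k ≈ −1.266, so ΔY = k × (−c·ΔT) = (−£174.58 billion) / 0.6416 ≈ −£272 billion.

−£272 billion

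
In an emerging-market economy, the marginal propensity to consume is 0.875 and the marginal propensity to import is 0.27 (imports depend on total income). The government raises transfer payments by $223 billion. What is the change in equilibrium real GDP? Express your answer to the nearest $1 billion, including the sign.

The transfer change shifts disposable income by +$223 billion, so first-round consumption changes by c·ΔTR = 0.875 × (+$223 billion) = +$195.125 billion.
Expenditure multiplier = 1/(1 − c + m) = 1/(1 − 0.875 + 0.27) = 1/0.395 ≈ 2.532.
The transfer multiplier is c × k ≈ 2.215, so ΔY = k × (c·ΔTR) = (+$195.125 billion) / 0.395 ≈ +$494 billion.

+$494 billion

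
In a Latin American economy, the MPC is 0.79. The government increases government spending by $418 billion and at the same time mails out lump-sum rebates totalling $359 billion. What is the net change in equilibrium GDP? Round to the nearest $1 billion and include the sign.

+$3,341 billion

Expenditure multiplier = 1/(1 − MPC) = 1/(1 − 0.79) = 1/0.21 ≈ 4.762.
ΔG contributes k·ΔG = (+$418 billion) / 0.21 ≈ +$1,990.5 billion.
ΔT of −$359 billion changes first-round spending by −c·ΔT = +$283.61 billion, contributing k·(−c·ΔT) = (+$283.61 billion) / 0.21 ≈ +$1,350.5 billion.
Net ΔY = k(ΔG − c·ΔT) = (+$701.61 billion) / 0.21 = +$3,341 billion.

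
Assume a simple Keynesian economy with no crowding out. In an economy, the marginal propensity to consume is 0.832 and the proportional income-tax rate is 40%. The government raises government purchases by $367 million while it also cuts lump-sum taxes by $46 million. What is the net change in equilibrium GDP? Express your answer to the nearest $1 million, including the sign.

+$809 million

Expenditure multiplier = 1/(1 − c(1−t)) = 1/(1 − 0.832×0.6) = 1/0.5008 ≈ 1.997.
ΔG contributes k·ΔG = (+$367 million) / 0.5008 ≈ +$732.8 million.
ΔT of −$46 million changes first-round spending by −c·ΔT = +$38.272 million, contributing k·(−c·ΔT) = (+$38.272 million) / 0.5008 ≈ +$76.4 million.
Net ΔY = k(ΔG − c·ΔT) = (+$405.272 million) / 0.5008 ≈ +$809 million.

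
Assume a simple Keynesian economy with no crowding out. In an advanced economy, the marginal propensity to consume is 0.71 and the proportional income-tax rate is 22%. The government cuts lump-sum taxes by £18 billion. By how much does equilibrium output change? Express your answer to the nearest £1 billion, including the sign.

+£29 billion

A lump-sum tax change of −£18 billion shifts disposable income by +£18 billion; first-round consumption changes by −c × ΔT = −0.71 × (−£18 billion) = +£12.78 billion.
Expenditure multiplier = 1/(1 − c(1−t)) = 1/(1 − 0.71×0.78) = 1/0.4462 ≈ 2.241.
The tax multiplier is −c × k ≈ −1.591, so ΔY = k × (−c·ΔT) = (+£12.78 billion) / 0.4462 ≈ +£29 billion.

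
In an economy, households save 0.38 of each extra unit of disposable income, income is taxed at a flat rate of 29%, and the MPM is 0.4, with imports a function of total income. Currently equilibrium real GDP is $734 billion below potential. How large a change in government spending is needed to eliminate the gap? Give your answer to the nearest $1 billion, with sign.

+$704 billion

MPC = 1 − MPS = 1 − 0.38 = 0.62.
Spending multiplier = 1/(1 − c(1−t) + m) = 1/(1 − 0.62×0.71 + 0.4) = 1/0.9598 ≈ 1.042.
Need ΔY = +$734 billion, so ΔG = ΔY/k = (+$734 billion) × 0.9598 ≈ +$704 billion.
The government should increase government spending by $704 billion.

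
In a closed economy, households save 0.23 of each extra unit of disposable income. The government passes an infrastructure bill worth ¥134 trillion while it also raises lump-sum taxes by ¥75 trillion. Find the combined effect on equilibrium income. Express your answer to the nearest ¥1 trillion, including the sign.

+¥332 trillion

MPC = 1 − MPS = 1 − 0.23 = 0.77.
Expenditure multiplier = 1/(1 − MPC) = 1/(1 − 0.77) = 1/0.23 ≈ 4.348.
ΔG contributes k·ΔG = (+¥134 trillion) / 0.23 ≈ +¥582.6 trillion.
ΔT of +¥75 trillion changes first-round spending by −c·ΔT = −¥57.75 trillion, contributing k·(−c·ΔT) = (−¥57.75 trillion) / 0.23 ≈ −¥251.1 trillion.
Net ΔY = k(ΔG − c·ΔT) = (+¥76.25 trillion) / 0.23 ≈ +¥332 trillion.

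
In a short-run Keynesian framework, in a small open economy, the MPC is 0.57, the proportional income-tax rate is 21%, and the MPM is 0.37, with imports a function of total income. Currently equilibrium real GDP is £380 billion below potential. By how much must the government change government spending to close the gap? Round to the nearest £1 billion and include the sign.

Spending multiplier = 1/(1 − c(1−t) + m) = 1/(1 − 0.57×0.79 + 0.37) = 1/0.9197 ≈ 1.087.
Need ΔY = +£380 billion, so ΔG = ΔY/k = (+£380 billion) × 0.9197 ≈ +£349 billion.
The government should increase government spending by £349 billion.

+£349 billion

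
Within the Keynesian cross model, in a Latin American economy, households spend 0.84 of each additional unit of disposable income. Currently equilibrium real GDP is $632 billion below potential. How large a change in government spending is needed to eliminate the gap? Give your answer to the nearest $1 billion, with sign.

Spending multiplier = 1/(1 − MPC) = 1/(1 − 0.84) = 1/0.16 = 6.25.
Need ΔY = +$632 billion, so ΔG = ΔY/k = (+$632 billion) × 0.16 ≈ +$101 billion.
The government should increase government spending by $101 billion.

+$101 billion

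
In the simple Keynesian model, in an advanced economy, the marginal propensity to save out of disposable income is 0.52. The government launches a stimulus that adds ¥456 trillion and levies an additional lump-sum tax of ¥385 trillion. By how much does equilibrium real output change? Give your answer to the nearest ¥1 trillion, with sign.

MPC = 1 − MPS = 1 − 0.52 = 0.48.
Expenditure multiplier = 1/(1 − MPC) = 1/(1 − 0.48) = 1/0.52 ≈ 1.923.
ΔG contributes k·ΔG = (+¥456 trillion) / 0.52 ≈ +¥876.9 trillion.
ΔT of +¥385 trillion changes first-round spending by −c·ΔT = −¥184.8 trillion, contributing k·(−c·ΔT) = (−¥184.8 trillion) / 0.52 ≈ −¥355.4 trillion.
Net ΔY = k(ΔG − c·ΔT) = (+¥271.2 trillion) / 0.52 ≈ +¥522 trillion.

+¥522 trillion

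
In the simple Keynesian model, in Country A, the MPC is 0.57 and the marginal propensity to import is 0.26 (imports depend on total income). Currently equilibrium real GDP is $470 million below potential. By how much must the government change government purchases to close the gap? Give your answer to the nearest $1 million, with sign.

+$324 million

Spending multiplier = 1/(1 − c + m) = 1/(1 − 0.57 + 0.26) = 1/0.69 ≈ 1.449.
Need ΔY = +$470 million, so ΔG = ΔY/k = (+$470 million) × 0.69 ≈ +$324 million.
The government should increase government purchases by $324 million.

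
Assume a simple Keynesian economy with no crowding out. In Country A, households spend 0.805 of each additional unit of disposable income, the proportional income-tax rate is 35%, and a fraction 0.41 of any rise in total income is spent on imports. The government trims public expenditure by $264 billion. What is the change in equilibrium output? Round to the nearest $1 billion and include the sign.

−$298 billion

Spending multiplier = 1/(1 − c(1−t) + m) = 1/(1 − 0.805×0.65 + 0.41) = 1/0.88675 ≈ 1.128.
ΔY = k × ΔG = (−$264 billion) / 0.88675 ≈ −$298 billion.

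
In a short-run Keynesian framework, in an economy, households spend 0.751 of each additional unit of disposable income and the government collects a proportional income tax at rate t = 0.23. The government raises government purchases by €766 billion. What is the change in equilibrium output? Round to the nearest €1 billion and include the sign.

Expenditure multiplier = 1/(1 − c(1−t)) = 1/(1 − 0.751×0.77) = 1/0.42173 ≈ 2.371.
ΔY = k × ΔG = (+€766 billion) / 0.42173 ≈ +€1,816 billion.

+€1,816 billion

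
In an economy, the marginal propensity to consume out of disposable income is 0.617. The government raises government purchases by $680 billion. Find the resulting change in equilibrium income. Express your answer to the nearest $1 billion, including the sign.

+$1,775 billion

Expenditure multiplier = 1/(1 − MPC) = 1/(1 − 0.617) = 1/0.383 ≈ 2.611.
ΔY = k × ΔG = (+$680 billion) / 0.383 ≈ +$1,775 billion.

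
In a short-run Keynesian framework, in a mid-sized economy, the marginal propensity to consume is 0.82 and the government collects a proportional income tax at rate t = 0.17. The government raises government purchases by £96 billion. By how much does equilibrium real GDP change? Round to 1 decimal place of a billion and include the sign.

Spending multiplier = 1/(1 − c(1−t)) = 1/(1 − 0.82×0.83) = 1/0.3194 ≈ 3.131.
ΔY = k × ΔG = (+£96 billion) / 0.3194 ≈ +£300.6 billion.

+£300.6 billion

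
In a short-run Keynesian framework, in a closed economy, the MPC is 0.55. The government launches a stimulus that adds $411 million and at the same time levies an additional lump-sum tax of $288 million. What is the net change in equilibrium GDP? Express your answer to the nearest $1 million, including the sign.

+$561 million

Expenditure multiplier = 1/(1 − MPC) = 1/(1 − 0.55) = 1/0.45 ≈ 2.222.
ΔG contributes k·ΔG = (+$411 million) / 0.45 ≈ +$913.3 million.
ΔT of +$288 million changes first-round spending by −c·ΔT = −$158.4 million, contributing k·(−c·ΔT) = (−$158.4 million) / 0.45 = −$352 million.
Net ΔY = k(ΔG − c·ΔT) = (+$252.6 million) / 0.45 ≈ +$561 million.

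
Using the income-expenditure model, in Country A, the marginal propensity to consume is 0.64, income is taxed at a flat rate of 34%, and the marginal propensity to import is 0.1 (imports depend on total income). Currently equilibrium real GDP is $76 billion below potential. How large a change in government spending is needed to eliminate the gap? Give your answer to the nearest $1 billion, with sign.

+$51 billion

Spending multiplier = 1/(1 − c(1−t) + m) = 1/(1 − 0.64×0.66 + 0.1) = 1/0.6776 ≈ 1.476.
Need ΔY = +$76 billion, so ΔG = ΔY/k = (+$76 billion) × 0.6776 ≈ +$51 billion.
The government should increase government spending by $51 billion.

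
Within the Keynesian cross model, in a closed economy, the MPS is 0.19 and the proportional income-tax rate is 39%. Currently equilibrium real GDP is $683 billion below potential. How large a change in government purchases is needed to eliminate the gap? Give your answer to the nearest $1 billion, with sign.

MPC = 1 − MPS = 1 − 0.19 = 0.81.
Spending multiplier = 1/(1 − c(1−t)) = 1/(1 − 0.81×0.61) = 1/0.5059 ≈ 1.977.
Need ΔY = +$683 billion, so ΔG = ΔY/k = (+$683 billion) × 0.5059 ≈ +$346 billion.
The government should increase government purchases by $346 billion.

+$346 billion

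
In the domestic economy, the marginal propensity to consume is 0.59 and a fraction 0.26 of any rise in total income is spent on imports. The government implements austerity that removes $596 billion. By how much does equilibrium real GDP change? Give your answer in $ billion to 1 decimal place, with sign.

−$889.6 billion

Government-spending multiplier = 1/(1 − c + m) = 1/(1 − 0.59 + 0.26) = 1/0.67 ≈ 1.493.
ΔY = k × ΔG = (−$596 billion) / 0.67 ≈ −$889.6 billion.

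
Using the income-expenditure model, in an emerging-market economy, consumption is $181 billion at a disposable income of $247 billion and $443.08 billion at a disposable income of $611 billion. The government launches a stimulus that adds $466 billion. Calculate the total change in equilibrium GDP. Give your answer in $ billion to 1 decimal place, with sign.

+$1,664.3 billion

MPC = ΔC/ΔYd = (443.08 − 181)/(611 − 247) = 262.08/364 = 0.72.
Government-spending multiplier = 1/(1 − MPC) = 1/(1 − 0.72) = 1/0.28 ≈ 3.571.
ΔY = k × ΔG = (+$466 billion) / 0.28 ≈ +$1,664.3 billion.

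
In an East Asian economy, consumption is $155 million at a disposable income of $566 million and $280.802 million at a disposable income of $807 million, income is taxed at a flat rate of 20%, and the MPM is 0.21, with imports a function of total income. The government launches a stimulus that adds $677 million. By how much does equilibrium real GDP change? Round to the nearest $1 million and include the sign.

MPC = ΔC/ΔYd = (280.802 − 155)/(807 − 566) = 125.802/241 = 0.522.
Government-spending multiplier = 1/(1 − c(1−t) + m) = 1/(1 − 0.522×0.8 + 0.21) = 1/0.7924 ≈ 1.262.
ΔY = k × ΔG = (+$677 million) / 0.7924 ≈ +$854 million.

+$854 million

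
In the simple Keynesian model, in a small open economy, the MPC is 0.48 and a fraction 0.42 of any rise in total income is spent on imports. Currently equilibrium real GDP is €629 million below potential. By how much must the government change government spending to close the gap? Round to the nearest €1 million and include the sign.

Spending multiplier = 1/(1 − c + m) = 1/(1 − 0.48 + 0.42) = 1/0.94 ≈ 1.064.
Need ΔY = +€629 million, so ΔG = ΔY/k = (+€629 million) × 0.94 ≈ +€591 million.
The government should increase government spending by €591 million.

+€591 million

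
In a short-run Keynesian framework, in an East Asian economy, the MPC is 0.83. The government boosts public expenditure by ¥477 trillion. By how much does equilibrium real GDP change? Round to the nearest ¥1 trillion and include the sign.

+¥2,806 trillion

Government-spending multiplier = 1/(1 − MPC) = 1/(1 − 0.83) = 1/0.17 ≈ 5.882.
ΔY = k × ΔG = (+¥477 trillion) / 0.17 ≈ +¥2,806 trillion.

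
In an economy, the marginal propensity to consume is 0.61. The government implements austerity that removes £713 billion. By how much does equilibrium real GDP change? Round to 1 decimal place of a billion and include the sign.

−£1,828.2 billion

Spending multiplier = 1/(1 − MPC) = 1/(1 − 0.61) = 1/0.39 ≈ 2.564.
ΔY = k × ΔG = (−£713 billion) / 0.39 ≈ −£1,828.2 billion.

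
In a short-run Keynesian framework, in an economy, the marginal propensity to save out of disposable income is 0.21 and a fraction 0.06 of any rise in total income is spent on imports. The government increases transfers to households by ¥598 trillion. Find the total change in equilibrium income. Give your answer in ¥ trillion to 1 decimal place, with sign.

MPC = 1 − MPS = 1 − 0.21 = 0.79.
The transfer change shifts disposable income by +¥598 trillion, so first-round consumption changes by c·ΔTR = 0.79 × (+¥598 trillion) = +¥472.42 trillion.
Expenditure multiplier = 1/(1 − c + m) = 1/(1 − 0.79 + 0.06) = 1/0.27 ≈ 3.704.
The transfer multiplier is c × k ≈ 2.926, so ΔY = k × (c·ΔTR) = (+¥472.42 trillion) / 0.27 ≈ +¥1,749.7 trillion.

+¥1,749.7 trillion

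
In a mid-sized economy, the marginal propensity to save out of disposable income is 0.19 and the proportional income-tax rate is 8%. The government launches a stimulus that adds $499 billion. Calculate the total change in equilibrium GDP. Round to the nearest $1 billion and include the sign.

+$1,958 billion

MPC = 1 − MPS = 1 − 0.19 = 0.81.
Spending multiplier = 1/(1 − c(1−t)) = 1/(1 − 0.81×0.92) = 1/0.2548 ≈ 3.925.
ΔY = k × ΔG = (+$499 billion) / 0.2548 ≈ +$1,958 billion.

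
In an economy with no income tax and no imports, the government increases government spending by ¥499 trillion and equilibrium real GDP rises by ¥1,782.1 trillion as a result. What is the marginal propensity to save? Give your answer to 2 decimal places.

Implied spending multiplier k = ΔY/ΔG = 1,782.1/499 ≈ 3.5713.
Since k = 1/(1 − MPC), MPC = 1 − 1/k = 1 − ΔG/ΔY = 1 − 499/1,782.1 ≈ 0.72.
MPS = 1 − MPC = 0.28.

0.28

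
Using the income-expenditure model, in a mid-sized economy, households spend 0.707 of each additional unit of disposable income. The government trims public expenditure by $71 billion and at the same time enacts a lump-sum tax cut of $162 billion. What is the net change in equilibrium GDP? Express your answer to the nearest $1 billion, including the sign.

Expenditure multiplier = 1/(1 − MPC) = 1/(1 − 0.707) = 1/0.293 ≈ 3.413.
ΔG contributes k·ΔG = (−$71 billion) / 0.293 ≈ −$242.3 billion.
ΔT of −$162 billion changes first-round spending by −c·ΔT = +$114.534 billion, contributing k·(−c·ΔT) = (+$114.534 billion) / 0.293 ≈ +$390.9 billion.
Net ΔY = k(ΔG − c·ΔT) = (+$43.534 billion) / 0.293 ≈ +$149 billion.

+$149 billion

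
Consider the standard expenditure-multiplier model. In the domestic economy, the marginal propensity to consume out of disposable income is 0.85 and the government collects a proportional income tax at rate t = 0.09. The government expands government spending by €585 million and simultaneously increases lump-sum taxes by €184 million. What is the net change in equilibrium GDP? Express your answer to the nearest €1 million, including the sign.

Expenditure multiplier = 1/(1 − c(1−t)) = 1/(1 − 0.85×0.91) = 1/0.2265 ≈ 4.415.
ΔG contributes k·ΔG = (+€585 million) / 0.2265 ≈ +€2,582.8 million.
ΔT of +€184 million changes first-round spending by −c·ΔT = −€156.4 million, contributing k·(−c·ΔT) = (−€156.4 million) / 0.2265 ≈ −€690.5 million.
Net ΔY = k(ΔG − c·ΔT) = (+€428.6 million) / 0.2265 ≈ +€1,892 million.

+€1,892 million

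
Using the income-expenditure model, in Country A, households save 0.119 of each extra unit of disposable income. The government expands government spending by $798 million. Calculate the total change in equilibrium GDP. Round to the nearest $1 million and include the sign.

MPC = 1 − MPS = 1 − 0.119 = 0.881.
Spending multiplier = 1/(1 − MPC) = 1/(1 − 0.881) = 1/0.119 ≈ 8.403.
ΔY = k × ΔG = (+$798 million) / 0.119 ≈ +$6,706 million.

+$6,706 million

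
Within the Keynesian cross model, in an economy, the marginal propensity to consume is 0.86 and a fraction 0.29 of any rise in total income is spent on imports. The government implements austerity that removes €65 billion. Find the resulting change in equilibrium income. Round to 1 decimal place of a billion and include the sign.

Spending multiplier = 1/(1 − c + m) = 1/(1 − 0.86 + 0.29) = 1/0.43 ≈ 2.326.
ΔY = k × ΔG = (−€65 billion) / 0.43 ≈ −€151.2 billion.

−€151.2 billion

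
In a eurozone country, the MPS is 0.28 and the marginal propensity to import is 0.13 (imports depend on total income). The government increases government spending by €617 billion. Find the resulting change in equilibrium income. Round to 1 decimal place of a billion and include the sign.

+€1,504.9 billion

MPC = 1 − MPS = 1 − 0.28 = 0.72.
Expenditure multiplier = 1/(1 − c + m) = 1/(1 − 0.72 + 0.13) = 1/0.41 ≈ 2.439.
ΔY = k × ΔG = (+€617 billion) / 0.41 ≈ +€1,504.9 billion.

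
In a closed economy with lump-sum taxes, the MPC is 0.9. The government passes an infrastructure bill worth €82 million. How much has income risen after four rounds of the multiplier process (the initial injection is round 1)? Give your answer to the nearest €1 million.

Round 1 adds ΔG = €82 million; each later round is MPC = 0.9 times the previous.
After 4 rounds: 82 + 73.8 + 66.42 + 59.778 = ΔG·(1 − c^4)/(1 − c) = 82 × (1 − 0.6561)/0.1 ≈ €282 million.

€282 million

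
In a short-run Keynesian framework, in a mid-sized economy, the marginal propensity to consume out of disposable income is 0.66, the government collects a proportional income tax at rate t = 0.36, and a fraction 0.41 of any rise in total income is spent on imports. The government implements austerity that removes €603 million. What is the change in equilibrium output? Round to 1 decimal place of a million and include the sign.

−€610.6 million

Spending multiplier = 1/(1 − c(1−t) + m) = 1/(1 − 0.66×0.64 + 0.41) = 1/0.9876 ≈ 1.013.
ΔY = k × ΔG = (−€603 million) / 0.9876 ≈ −€610.6 million.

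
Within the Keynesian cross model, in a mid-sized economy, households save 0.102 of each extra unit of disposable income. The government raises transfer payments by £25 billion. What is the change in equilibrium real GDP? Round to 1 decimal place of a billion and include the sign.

+£220.1 billion

MPC = 1 − MPS = 1 − 0.102 = 0.898.
The transfer change shifts disposable income by +£25 billion, so first-round consumption changes by c·ΔTR = 0.898 × (+£25 billion) = +£22.45 billion.
Expenditure multiplier = 1/(1 − MPC) = 1/(1 − 0.898) = 1/0.102 ≈ 9.804.
The transfer multiplier is c × k ≈ 8.804, so ΔY = k × (c·ΔTR) = (+£22.45 billion) / 0.102 ≈ +£220.1 billion.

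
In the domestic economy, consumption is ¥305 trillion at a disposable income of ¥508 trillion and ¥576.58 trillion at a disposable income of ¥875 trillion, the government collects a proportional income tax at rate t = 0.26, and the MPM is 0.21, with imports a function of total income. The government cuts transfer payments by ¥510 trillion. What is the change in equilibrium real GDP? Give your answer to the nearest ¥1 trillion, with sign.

−¥570 trillion

MPC = ΔC/ΔYd = (576.58 − 305)/(875 − 508) = 271.58/367 = 0.74.
The transfer change shifts disposable income by −¥510 trillion, so first-round consumption changes by c·ΔTR = 0.74 × (−¥510 trillion) = −¥377.4 trillion.
Expenditure multiplier = 1/(1 − c(1−t) + m) = 1/(1 − 0.74×0.74 + 0.21) = 1/0.6624 ≈ 1.51.
The transfer multiplier is c × k ≈ 1.117, so ΔY = k × (c·ΔTR) = (−¥377.4 trillion) / 0.6624 ≈ −¥570 trillion.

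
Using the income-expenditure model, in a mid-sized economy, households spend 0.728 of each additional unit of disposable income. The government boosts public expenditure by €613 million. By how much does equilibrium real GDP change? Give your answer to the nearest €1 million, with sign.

+€2,254 million

Expenditure multiplier = 1/(1 − MPC) = 1/(1 − 0.728) = 1/0.272 ≈ 3.676.
ΔY = k × ΔG = (+€613 million) / 0.272 ≈ +€2,254 million.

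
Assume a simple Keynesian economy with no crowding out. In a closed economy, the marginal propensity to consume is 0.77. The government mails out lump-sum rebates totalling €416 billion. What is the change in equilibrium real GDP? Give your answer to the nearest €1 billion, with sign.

+€1,393 billion

A lump-sum tax change of −€416 billion shifts disposable income by +€416 billion; first-round consumption changes by −c × ΔT = −0.77 × (−€416 billion) = +€320.32 billion.
Expenditure multiplier = 1/(1 − MPC) = 1/(1 − 0.77) = 1/0.23 ≈ 4.348.
The tax multiplier is −c × k ≈ −3.348, so ΔY = k × (−c·ΔT) = (+€320.32 billion) / 0.23 ≈ +€1,393 billion.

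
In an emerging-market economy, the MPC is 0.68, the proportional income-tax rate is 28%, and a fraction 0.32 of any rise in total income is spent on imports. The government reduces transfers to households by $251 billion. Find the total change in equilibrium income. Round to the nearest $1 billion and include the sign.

−$206 billion

The transfer change shifts disposable income by −$251 billion, so first-round consumption changes by c·ΔTR = 0.68 × (−$251 billion) = −$170.68 billion.
Expenditure multiplier = 1/(1 − c(1−t) + m) = 1/(1 − 0.68×0.72 + 0.32) = 1/0.8304 ≈ 1.204.
The transfer multiplier is c × k ≈ 0.819, so ΔY = k × (c·ΔTR) = (−$170.68 billion) / 0.8304 ≈ −$206 billion.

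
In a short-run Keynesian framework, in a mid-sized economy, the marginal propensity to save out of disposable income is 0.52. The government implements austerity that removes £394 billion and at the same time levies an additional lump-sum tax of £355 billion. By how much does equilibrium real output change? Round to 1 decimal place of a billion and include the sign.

−£1,085.4 billion

MPC = 1 − MPS = 1 − 0.52 = 0.48.
Expenditure multiplier = 1/(1 − MPC) = 1/(1 − 0.48) = 1/0.52 ≈ 1.923.
ΔG contributes k·ΔG = (−£394 billion) / 0.52 ≈ −£757.7 billion.
ΔT of +£355 billion changes first-round spending by −c·ΔT = −£170.4 billion, contributing k·(−c·ΔT) = (−£170.4 billion) / 0.52 ≈ −£327.7 billion.
Net ΔY = k(ΔG − c·ΔT) = (−£564.4 billion) / 0.52 ≈ −£1,085.4 billion.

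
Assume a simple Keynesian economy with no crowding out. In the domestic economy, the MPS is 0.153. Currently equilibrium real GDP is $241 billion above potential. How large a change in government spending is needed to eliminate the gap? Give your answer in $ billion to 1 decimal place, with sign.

−$36.9 billion

MPC = 1 − MPS = 1 − 0.153 = 0.847.
Spending multiplier = 1/(1 − MPC) = 1/(1 − 0.847) = 1/0.153 ≈ 6.536.
Need ΔY = −$241 billion, so ΔG = ΔY/k = (−$241 billion) × 0.153 ≈ −$36.9 billion.
The government should cut government spending by $36.9 billion.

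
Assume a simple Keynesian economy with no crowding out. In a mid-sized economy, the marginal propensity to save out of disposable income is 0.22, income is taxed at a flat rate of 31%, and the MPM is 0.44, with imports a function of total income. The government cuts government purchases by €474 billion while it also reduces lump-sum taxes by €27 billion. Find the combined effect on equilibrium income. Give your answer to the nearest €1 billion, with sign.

MPC = 1 − MPS = 1 − 0.22 = 0.78.
Expenditure multiplier = 1/(1 − c(1−t) + m) = 1/(1 − 0.78×0.69 + 0.44) = 1/0.9018 ≈ 1.109.
ΔG contributes k·ΔG = (−€474 billion) / 0.9018 ≈ −€525.6 billion.
ΔT of −€27 billion changes first-round spending by −c·ΔT = +€21.06 billion, contributing k·(−c·ΔT) = (+€21.06 billion) / 0.9018 ≈ +€23.4 billion.
Net ΔY = k(ΔG − c·ΔT) = (−€452.94 billion) / 0.9018 ≈ −€502 billion.

−€502 billion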